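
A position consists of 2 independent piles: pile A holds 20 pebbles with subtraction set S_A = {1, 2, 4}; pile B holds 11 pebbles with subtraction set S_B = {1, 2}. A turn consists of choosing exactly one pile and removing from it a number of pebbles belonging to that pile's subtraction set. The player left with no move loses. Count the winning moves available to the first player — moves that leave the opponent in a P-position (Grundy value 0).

0

Pile A, S = {1, 2, 4}:
G(0) = 0
G(1) = mex{0} = 1
G(2) = mex{1,0} = 2
G(3) = mex{2,1} = 0
G(4) = mex{0,2,0} = 1
G(5) = mex{1,0,1} = 2
G(6) = mex{2,1,2} = 0
G(7) = mex{0,2,0} = 1
G(8) = mex{1,0,1} = 2
G(9) = mex{2,1,2} = 0
G(10) = mex{0,2,0} = 1
G(11) = mex{1,0,1} = 2
G(12) = mex{2,1,2} = 0
G(13) = mex{0,2,0} = 1
G(14) = mex{1,0,1} = 2
G(15) = mex{2,1,2} = 0
G(16) = mex{0,2,0} = 1
G(17) = mex{1,0,1} = 2
G(18) = mex{2,1,2} = 0
G(19) = mex{0,2,0} = 1
G(20) = mex{1,0,1} = 2
G_A(20) = 2.
Pile B, S = {1, 2}:
G(0) = 0
G(1) = mex{0} = 1
G(2) = mex{1,0} = 2
G(3) = mex{2,1} = 0
G(4) = mex{0,2} = 1
G(5) = mex{1,0} = 2
G(6) = mex{2,1} = 0
G(7) = mex{0,2} = 1
G(8) = mex{1,0} = 2
G(9) = mex{2,1} = 0
G(10) = mex{0,2} = 1
G(11) = mex{1,0} = 2
G_B(11) = 2.
Combined Grundy value = 2 ⊕ 2 = 0.
A winning move leaves total XOR = 0, i.e. changes one component's Grundy value g to g ⊕ X where X is the current total.
Pile A: target g' = 2⊕0 = 2, but every legal move changes the Grundy value (mex property), so 0 moves.
Pile B: target g' = 2⊕0 = 2, but every legal move changes the Grundy value (mex property), so 0 moves.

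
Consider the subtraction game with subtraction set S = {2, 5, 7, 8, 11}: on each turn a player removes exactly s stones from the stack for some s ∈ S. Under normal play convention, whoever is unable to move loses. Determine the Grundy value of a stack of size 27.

n :  0  1  2  3  4  5  6  7  8  9 10 11 12 13 14 15 16 17 18 19 20 21 22 23 24 25 26 27
G :  0  0  1  1  0  2  1  3  2  2  0  3  1  0  0  1  1  3  2  4  3  2  2  0  5  1  0  0

0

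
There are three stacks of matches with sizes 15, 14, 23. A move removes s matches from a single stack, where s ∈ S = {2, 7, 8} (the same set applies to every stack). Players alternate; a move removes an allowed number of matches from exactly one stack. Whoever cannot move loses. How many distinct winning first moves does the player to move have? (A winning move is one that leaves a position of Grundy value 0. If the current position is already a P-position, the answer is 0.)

3

All stacks use S = {2, 7, 8}:
G(0) = 0
G(1) = mex{} = 0
G(2) = mex{0} = 1
G(3) = mex{0} = 1
G(4) = mex{1} = 0
G(5) = mex{1} = 0
G(6) = mex{0} = 1
G(7) = mex{0,0} = 1
G(8) = mex{1,0,0} = 2
G(9) = mex{1,1,0} = 2
G(10) = mex{2,1,1} = 0
G(11) = mex{2,0,1} = 3
G(12) = mex{0,0,0} = 1
G(13) = mex{3,1,0} = 2
G(14) = mex{1,1,1} = 0
G(15) = mex{2,2,1} = 0
G(16) = mex{0,2,2} = 1
G(17) = mex{0,0,2} = 1
G(18) = mex{1,3,0} = 2
G(19) = mex{1,1,3} = 0
G(20) = mex{2,2,1} = 0
G(21) = mex{0,0,2} = 1
G(22) = mex{0,0,0} = 1
G(23) = mex{1,1,0} = 2
Stack A: G(15) = 0.
Stack B: G(14) = 0.
Stack C: G(23) = 2.
Combined Grundy value = 0 ⊕ 0 ⊕ 2 = 2.
A winning move leaves total XOR = 0, i.e. changes one component's Grundy value g to g ⊕ X where X is the current total.
Stack A: need g' = 0⊕2 = 2. Options: 15−2→G=2, 15−7→G=2, 15−8→G=1. Hits: 2.
Stack B: need g' = 0⊕2 = 2. Options: 14−2→G=1, 14−7→G=1, 14−8→G=1. Hits: 0.
Stack C: need g' = 2⊕2 = 0. Options: 23−2→G=1, 23−7→G=1, 23−8→G=0. Hits: 1.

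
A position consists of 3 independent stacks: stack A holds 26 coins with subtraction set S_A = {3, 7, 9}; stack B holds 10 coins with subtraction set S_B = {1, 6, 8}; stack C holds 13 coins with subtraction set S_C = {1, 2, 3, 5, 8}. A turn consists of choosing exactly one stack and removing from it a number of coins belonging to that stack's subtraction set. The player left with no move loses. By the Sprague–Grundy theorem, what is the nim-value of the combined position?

2

Stack A, S = {3, 7, 9}:
n :  0  1  2  3  4  5  6  7  8  9 10 11 12 13 14 15 16 17 18 19 20 21 22 23 24 25 26
G :  0  0  0  1  1  1  0  2  2  1  3  3  0  2  0  1  0  1  0  1  0  1  0  1  0  1  0
G_A(26) = 0.
Stack B, S = {1, 6, 8}:
G(0) = 0
G(1) = mex{0} = 1
G(2) = mex{1} = 0
G(3) = mex{0} = 1
G(4) = mex{1} = 0
G(5) = mex{0} = 1
G(6) = mex{1,0} = 2
G(7) = mex{2,1} = 0
G(8) = mex{0,0,0} = 1
G(9) = mex{1,1,1} = 0
G(10) = mex{0,0,0} = 1
G_B(10) = 1.
Stack C, S = {1, 2, 3, 5, 8}:
n :  0  1  2  3  4  5  6  7  8  9 10 11 12 13
G :  0  1  2  3  0  1  2  3  4  5  0  1  2  3
G_C(13) = 3.
Combined Grundy value = 0 ⊕ 1 ⊕ 3 = 2.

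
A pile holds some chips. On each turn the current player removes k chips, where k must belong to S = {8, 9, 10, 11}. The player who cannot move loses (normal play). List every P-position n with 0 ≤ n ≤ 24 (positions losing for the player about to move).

n :  0  1  2  3  4  5  6  7  8  9 10 11 12 13 14 15 16 17 18 19 20 21 22 23 24
G :  0  0  0  0  0  0  0  0  1  1  1  1  1  1  1  1  2  2  2  0  0  0  0  0  0
P-positions are exactly the n with G(n) = 0.

0, 1, 2, 3, 4, 5, 6, 7, 19, 20, 21, 22, 23, 24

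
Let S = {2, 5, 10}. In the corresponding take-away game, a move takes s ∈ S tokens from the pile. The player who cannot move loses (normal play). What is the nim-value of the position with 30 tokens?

G(0) = 0
G(1) = mex{} = 0
G(2) = mex{0} = 1
G(3) = mex{0} = 1
G(4) = mex{1} = 0
G(5) = mex{1,0} = 2
G(6) = mex{0,0} = 1
G(7) = mex{2,1} = 0
G(8) = mex{1,1} = 0
G(9) = mex{0,0} = 1
G(10) = mex{0,2,0} = 1
G(11) = mex{1,1,0} = 2
G(12) = mex{1,0,1} = 2
G(13) = mex{2,0,1} = 3
G(14) = mex{2,1,0} = 3
G(15) = mex{3,1,2} = 0
G(16) = mex{3,2,1} = 0
G(17) = mex{0,2,0} = 1
G(18) = mex{0,3,0} = 1
G(19) = mex{1,3,1} = 0
G(20) = mex{1,0,1} = 2
G(21) = mex{0,0,2} = 1
G(22) = mex{2,1,2} = 0
G(23) = mex{1,1,3} = 0
G(24) = mex{0,0,3} = 1
G(25) = mex{0,2,0} = 1
G(26) = mex{1,1,0} = 2
G(27) = mex{1,0,1} = 2
G(28) = mex{2,0,1} = 3
G(29) = mex{2,1,0} = 3
G(30) = mex{3,1,2} = 0

0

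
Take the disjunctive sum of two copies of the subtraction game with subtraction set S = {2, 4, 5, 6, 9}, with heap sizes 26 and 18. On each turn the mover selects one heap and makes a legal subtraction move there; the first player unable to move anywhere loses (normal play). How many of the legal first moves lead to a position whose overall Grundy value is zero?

All heaps use S = {2, 4, 5, 6, 9}:
G(0) = 0
G(1) = mex{} = 0
G(2) = mex{0} = 1
G(3) = mex{0} = 1
G(4) = mex{1,0} = 2
G(5) = mex{1,0,0} = 2
G(6) = mex{2,1,0,0} = 3
G(7) = mex{2,1,1,0} = 3
G(8) = mex{3,2,1,1} = 0
G(9) = mex{3,2,2,1,0} = 4
G(10) = mex{0,3,2,2,0} = 1
G(11) = mex{4,3,3,2,1} = 0
G(12) = mex{1,0,3,3,1} = 2
G(13) = mex{0,4,0,3,2} = 1
G(14) = mex{2,1,4,0,2} = 3
G(15) = mex{1,0,1,4,3} = 2
G(16) = mex{3,2,0,1,3} = 4
G(17) = mex{2,1,2,0,0} = 3
G(18) = mex{4,3,1,2,4} = 0
G(19) = mex{3,2,3,1,1} = 0
G(20) = mex{0,4,2,3,0} = 1
G(21) = mex{0,3,4,2,2} = 1
G(22) = mex{1,0,3,4,1} = 2
G(23) = mex{1,0,0,3,3} = 2
G(24) = mex{2,1,0,0,2} = 3
G(25) = mex{2,1,1,0,4} = 3
G(26) = mex{3,2,1,1,3} = 0
Heap A: G(26) = 0.
Heap B: G(18) = 0.
Combined Grundy value = 0 ⊕ 0 = 0.
A winning move leaves total XOR = 0, i.e. changes one component's Grundy value g to g ⊕ X where X is the current total.
Heap A: target g' = 0⊕0 = 0, but every legal move changes the Grundy value (mex property), so 0 moves.
Heap B: target g' = 0⊕0 = 0, but every legal move changes the Grundy value (mex property), so 0 moves.

0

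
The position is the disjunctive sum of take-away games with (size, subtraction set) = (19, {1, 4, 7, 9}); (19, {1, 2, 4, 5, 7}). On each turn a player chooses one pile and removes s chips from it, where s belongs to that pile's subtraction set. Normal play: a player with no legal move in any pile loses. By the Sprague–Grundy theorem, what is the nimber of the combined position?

0

Pile A, S = {1, 4, 7, 9}:
G(0) = 0
G(1) = mex{0} = 1
G(2) = mex{1} = 0
G(3) = mex{0} = 1
G(4) = mex{1,0} = 2
G(5) = mex{2,1} = 0
G(6) = mex{0,0} = 1
G(7) = mex{1,1,0} = 2
G(8) = mex{2,2,1} = 0
G(9) = mex{0,0,0,0} = 1
G(10) = mex{1,1,1,1} = 0
G(11) = mex{0,2,2,0} = 1
G(12) = mex{1,0,0,1} = 2
G(13) = mex{2,1,1,2} = 0
G(14) = mex{0,0,2,0} = 1
G(15) = mex{1,1,0,1} = 2
G(16) = mex{2,2,1,2} = 0
G(17) = mex{0,0,0,0} = 1
G(18) = mex{1,1,1,1} = 0
G(19) = mex{0,2,2,0} = 1
G_A(19) = 1.
Pile B, S = {1, 2, 4, 5, 7}:
n :  0  1  2  3  4  5  6  7  8  9 10 11 12 13 14 15 16 17 18 19
G :  0  1  2  0  1  2  0  1  2  0  1  2  0  1  2  0  1  2  0  1
G_B(19) = 1.
Combined Grundy value = 1 ⊕ 1 = 0.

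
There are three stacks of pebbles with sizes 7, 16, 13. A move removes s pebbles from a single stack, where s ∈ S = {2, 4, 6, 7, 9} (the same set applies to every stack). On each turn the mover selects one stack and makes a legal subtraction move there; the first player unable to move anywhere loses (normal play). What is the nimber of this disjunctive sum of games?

0

All stacks use S = {2, 4, 6, 7, 9}:
n :  0  1  2  3  4  5  6  7  8  9 10 11 12 13 14 15 16
G :  0  0  1  1  2  2  3  3  4  4  5  0  0  1  1  2  2
Stack A: G(7) = 3.
Stack B: G(16) = 2.
Stack C: G(13) = 1.
Combined Grundy value = 3 ⊕ 2 ⊕ 1 = 0.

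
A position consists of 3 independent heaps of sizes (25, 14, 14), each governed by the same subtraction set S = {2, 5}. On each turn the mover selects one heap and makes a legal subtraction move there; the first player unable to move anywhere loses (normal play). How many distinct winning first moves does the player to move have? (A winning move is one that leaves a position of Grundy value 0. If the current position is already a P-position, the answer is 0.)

0

All heaps use S = {2, 5}:
n :  0  1  2  3  4  5  6  7  8  9 10 11 12 13 14 15 16 17 18 19 20 21 22 23 24 25
G :  0  0  1  1  0  2  1  0  0  1  1  0  2  1  0  0  1  1  0  2  1  0  0  1  1  0
Heap A: G(25) = 0.
Heap B: G(14) = 0.
Heap C: G(14) = 0.
Combined Grundy value = 0 ⊕ 0 ⊕ 0 = 0.
A winning move leaves total XOR = 0, i.e. changes one component's Grundy value g to g ⊕ X where X is the current total.
Heap A: target g' = 0⊕0 = 0, but every legal move changes the Grundy value (mex property), so 0 moves.
Heap B: target g' = 0⊕0 = 0, but every legal move changes the Grundy value (mex property), so 0 moves.
Heap C: target g' = 0⊕0 = 0, but every legal move changes the Grundy value (mex property), so 0 moves.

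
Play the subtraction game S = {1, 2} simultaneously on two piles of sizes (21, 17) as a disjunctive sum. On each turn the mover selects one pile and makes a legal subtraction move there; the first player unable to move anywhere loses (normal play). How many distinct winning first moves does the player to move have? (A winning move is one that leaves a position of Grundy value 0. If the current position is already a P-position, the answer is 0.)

All piles use S = {1, 2}:
n :  0  1  2  3  4  5  6  7  8  9 10 11 12 13 14 15 16 17 18 19 20 21
G :  0  1  2  0  1  2  0  1  2  0  1  2  0  1  2  0  1  2  0  1  2  0
Pile A: G(21) = 0.
Pile B: G(17) = 2.
Combined Grundy value = 0 ⊕ 2 = 2.
A winning move leaves total XOR = 0, i.e. changes one component's Grundy value g to g ⊕ X where X is the current total.
Pile A: need g' = 0⊕2 = 2. Options: 21−1→G=2, 21−2→G=1. Hits: 1.
Pile B: need g' = 2⊕2 = 0. Options: 17−1→G=1, 17−2→G=0. Hits: 1.

2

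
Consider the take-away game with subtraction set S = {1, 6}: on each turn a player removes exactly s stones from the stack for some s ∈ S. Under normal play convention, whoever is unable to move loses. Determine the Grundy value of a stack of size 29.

1

G(0) = 0
G(1) = mex{0} = 1
G(2) = mex{1} = 0
G(3) = mex{0} = 1
G(4) = mex{1} = 0
G(5) = mex{0} = 1
G(6) = mex{1,0} = 2
G(7) = mex{2,1} = 0
G(8) = mex{0,0} = 1
G(9) = mex{1,1} = 0
G(10) = mex{0,0} = 1
G(11) = mex{1,1} = 0
G(12) = mex{0,2} = 1
G(13) = mex{1,0} = 2
G(14) = mex{2,1} = 0
G(15) = mex{0,0} = 1
G(16) = mex{1,1} = 0
G(17) = mex{0,0} = 1
G(18) = mex{1,1} = 0
G(19) = mex{0,2} = 1
G(20) = mex{1,0} = 2
G(21) = mex{2,1} = 0
G(22) = mex{0,0} = 1
G(23) = mex{1,1} = 0
G(24) = mex{0,0} = 1
G(25) = mex{1,1} = 0
G(26) = mex{0,2} = 1
G(27) = mex{1,0} = 2
G(28) = mex{2,1} = 0
G(29) = mex{0,0} = 1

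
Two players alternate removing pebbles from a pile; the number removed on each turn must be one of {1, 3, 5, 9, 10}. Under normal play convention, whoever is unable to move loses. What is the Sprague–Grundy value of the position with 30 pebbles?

G(0) = 0
G(1) = mex{0} = 1
G(2) = mex{1} = 0
G(3) = mex{0,0} = 1
G(4) = mex{1,1} = 0
G(5) = mex{0,0,0} = 1
G(6) = mex{1,1,1} = 0
G(7) = mex{0,0,0} = 1
G(8) = mex{1,1,1} = 0
G(9) = mex{0,0,0,0} = 1
G(10) = mex{1,1,1,1,0} = 2
G(11) = mex{2,0,0,0,1} = 3
G(12) = mex{3,1,1,1,0} = 2
G(13) = mex{2,2,0,0,1} = 3
G(14) = mex{3,3,1,1,0} = 2
G(15) = mex{2,2,2,0,1} = 3
G(16) = mex{3,3,3,1,0} = 2
G(17) = mex{2,2,2,0,1} = 3
G(18) = mex{3,3,3,1,0} = 2
G(19) = mex{2,2,2,2,1} = 0
G(20) = mex{0,3,3,3,2} = 1
G(21) = mex{1,2,2,2,3} = 0
G(22) = mex{0,0,3,3,2} = 1
G(23) = mex{1,1,2,2,3} = 0
G(24) = mex{0,0,0,3,2} = 1
G(25) = mex{1,1,1,2,3} = 0
G(26) = mex{0,0,0,3,2} = 1
G(27) = mex{1,1,1,2,3} = 0
G(28) = mex{0,0,0,0,2} = 1
G(29) = mex{1,1,1,1,0} = 2
G(30) = mex{2,0,0,0,1} = 3

3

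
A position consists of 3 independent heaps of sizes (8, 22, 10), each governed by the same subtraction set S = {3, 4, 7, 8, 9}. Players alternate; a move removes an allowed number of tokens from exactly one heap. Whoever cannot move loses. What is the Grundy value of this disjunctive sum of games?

All heaps use S = {3, 4, 7, 8, 9}:
n :  0  1  2  3  4  5  6  7  8  9 10 11 12 13 14 15 16 17 18 19 20 21 22
G :  0  0  0  1  1  1  2  2  2  3  3  3  0  0  0  1  1  1  2  2  2  3  3
Heap A: G(8) = 2.
Heap B: G(22) = 3.
Heap C: G(10) = 3.
Combined Grundy value = 2 ⊕ 3 ⊕ 3 = 2.

2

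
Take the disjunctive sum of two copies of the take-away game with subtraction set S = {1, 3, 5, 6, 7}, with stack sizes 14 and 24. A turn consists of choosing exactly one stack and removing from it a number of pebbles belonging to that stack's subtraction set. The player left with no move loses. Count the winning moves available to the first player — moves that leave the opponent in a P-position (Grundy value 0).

0

All stacks use S = {1, 3, 5, 6, 7}:
n :  0  1  2  3  4  5  6  7  8  9 10 11 12 13 14 15 16 17 18 19 20 21 22 23 24
G :  0  1  0  1  0  1  2  3  2  3  2  3  0  1  0  1  0  1  2  3  2  3  2  3  0
Stack A: G(14) = 0.
Stack B: G(24) = 0.
Combined Grundy value = 0 ⊕ 0 = 0.
A winning move leaves total XOR = 0, i.e. changes one component's Grundy value g to g ⊕ X where X is the current total.
Stack A: target g' = 0⊕0 = 0, but every legal move changes the Grundy value (mex property), so 0 moves.
Stack B: target g' = 0⊕0 = 0, but every legal move changes the Grundy value (mex property), so 0 moves.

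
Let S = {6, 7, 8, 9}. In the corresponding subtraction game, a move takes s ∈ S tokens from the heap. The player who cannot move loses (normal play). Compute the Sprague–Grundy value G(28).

n :  0  1  2  3  4  5  6  7  8  9 10 11 12 13 14 15 16 17 18 19 20 21 22 23 24 25 26 27 28
G :  0  0  0  0  0  0  1  1  1  1  1  1  2  2  2  0  0  0  0  0  0  1  1  1  1  1  1  2  2

2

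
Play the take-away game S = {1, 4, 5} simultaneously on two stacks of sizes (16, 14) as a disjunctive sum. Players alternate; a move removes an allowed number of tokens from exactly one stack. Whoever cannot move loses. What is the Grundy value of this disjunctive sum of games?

2

All stacks use S = {1, 4, 5}:
G(0) = 0
G(1) = mex{0} = 1
G(2) = mex{1} = 0
G(3) = mex{0} = 1
G(4) = mex{1,0} = 2
G(5) = mex{2,1,0} = 3
G(6) = mex{3,0,1} = 2
G(7) = mex{2,1,0} = 3
G(8) = mex{3,2,1} = 0
G(9) = mex{0,3,2} = 1
G(10) = mex{1,2,3} = 0
G(11) = mex{0,3,2} = 1
G(12) = mex{1,0,3} = 2
G(13) = mex{2,1,0} = 3
G(14) = mex{3,0,1} = 2
G(15) = mex{2,1,0} = 3
G(16) = mex{3,2,1} = 0
Stack A: G(16) = 0.
Stack B: G(14) = 2.
Combined Grundy value = 0 ⊕ 2 = 2.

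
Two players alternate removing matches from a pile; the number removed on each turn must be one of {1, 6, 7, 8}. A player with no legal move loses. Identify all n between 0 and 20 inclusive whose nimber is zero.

0, 2, 4, 13, 15, 17

G(0) = 0
G(1) = mex{0} = 1
G(2) = mex{1} = 0
G(3) = mex{0} = 1
G(4) = mex{1} = 0
G(5) = mex{0} = 1
G(6) = mex{1,0} = 2
G(7) = mex{2,1,0} = 3
G(8) = mex{3,0,1,0} = 2
G(9) = mex{2,1,0,1} = 3
G(10) = mex{3,0,1,0} = 2
G(11) = mex{2,1,0,1} = 3
G(12) = mex{3,2,1,0} = 4
G(13) = mex{4,3,2,1} = 0
G(14) = mex{0,2,3,2} = 1
G(15) = mex{1,3,2,3} = 0
G(16) = mex{0,2,3,2} = 1
G(17) = mex{1,3,2,3} = 0
G(18) = mex{0,4,3,2} = 1
G(19) = mex{1,0,4,3} = 2
G(20) = mex{2,1,0,4} = 3
P-positions are exactly the n with G(n) = 0.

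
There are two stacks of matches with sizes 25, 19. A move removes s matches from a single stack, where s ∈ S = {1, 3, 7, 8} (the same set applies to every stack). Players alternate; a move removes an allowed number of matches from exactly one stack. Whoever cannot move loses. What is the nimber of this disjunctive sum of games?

All stacks use S = {1, 3, 7, 8}:
n :  0  1  2  3  4  5  6  7  8  9 10 11 12 13 14 15 16 17 18 19 20 21 22 23 24 25
G :  0  1  0  1  0  1  0  1  2  3  2  3  2  3  2  0  1  0  1  0  1  0  1  2  3  2
Stack A: G(25) = 2.
Stack B: G(19) = 0.
Combined Grundy value = 2 ⊕ 0 = 2.

2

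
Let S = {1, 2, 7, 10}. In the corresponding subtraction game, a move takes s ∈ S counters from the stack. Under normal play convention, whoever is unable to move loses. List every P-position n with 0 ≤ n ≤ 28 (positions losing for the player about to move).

G(0) = 0
G(1) = mex{0} = 1
G(2) = mex{1,0} = 2
G(3) = mex{2,1} = 0
G(4) = mex{0,2} = 1
G(5) = mex{1,0} = 2
G(6) = mex{2,1} = 0
G(7) = mex{0,2,0} = 1
G(8) = mex{1,0,1} = 2
G(9) = mex{2,1,2} = 0
G(10) = mex{0,2,0,0} = 1
G(11) = mex{1,0,1,1} = 2
G(12) = mex{2,1,2,2} = 0
G(13) = mex{0,2,0,0} = 1
G(14) = mex{1,0,1,1} = 2
G(15) = mex{2,1,2,2} = 0
G(16) = mex{0,2,0,0} = 1
G(17) = mex{1,0,1,1} = 2
G(18) = mex{2,1,2,2} = 0
G(19) = mex{0,2,0,0} = 1
G(20) = mex{1,0,1,1} = 2
G(21) = mex{2,1,2,2} = 0
G(22) = mex{0,2,0,0} = 1
G(23) = mex{1,0,1,1} = 2
G(24) = mex{2,1,2,2} = 0
G(25) = mex{0,2,0,0} = 1
G(26) = mex{1,0,1,1} = 2
G(27) = mex{2,1,2,2} = 0
G(28) = mex{0,2,0,0} = 1
P-positions are exactly the n with G(n) = 0.

0, 3, 6, 9, 12, 15, 18, 21, 24, 27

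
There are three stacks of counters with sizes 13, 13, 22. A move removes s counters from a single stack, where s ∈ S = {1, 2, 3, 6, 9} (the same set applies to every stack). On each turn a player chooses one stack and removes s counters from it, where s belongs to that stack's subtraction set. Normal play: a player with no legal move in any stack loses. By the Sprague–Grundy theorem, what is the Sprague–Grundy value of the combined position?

All stacks use S = {1, 2, 3, 6, 9}:
n :  0  1  2  3  4  5  6  7  8  9 10 11 12 13 14 15 16 17 18 19 20 21 22
G :  0  1  2  3  0  1  2  3  0  1  2  3  0  1  2  3  0  1  2  3  0  1  2
Stack A: G(13) = 1.
Stack B: G(13) = 1.
Stack C: G(22) = 2.
Combined Grundy value = 1 ⊕ 1 ⊕ 2 = 2.

2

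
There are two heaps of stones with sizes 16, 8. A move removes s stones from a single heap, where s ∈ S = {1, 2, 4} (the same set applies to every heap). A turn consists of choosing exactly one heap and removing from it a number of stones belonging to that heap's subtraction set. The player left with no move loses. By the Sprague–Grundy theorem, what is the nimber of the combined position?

3

All heaps use S = {1, 2, 4}:
n :  0  1  2  3  4  5  6  7  8  9 10 11 12 13 14 15 16
G :  0  1  2  0  1  2  0  1  2  0  1  2  0  1  2  0  1
Heap A: G(16) = 1.
Heap B: G(8) = 2.
Combined Grundy value = 1 ⊕ 2 = 3.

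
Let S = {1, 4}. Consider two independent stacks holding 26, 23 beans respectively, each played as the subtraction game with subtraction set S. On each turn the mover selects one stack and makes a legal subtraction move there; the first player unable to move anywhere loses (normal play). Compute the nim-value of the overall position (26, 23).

0

All stacks use S = {1, 4}:
n :  0  1  2  3  4  5  6  7  8  9 10 11 12 13 14 15 16 17 18 19 20 21 22 23 24 25 26
G :  0  1  0  1  2  0  1  0  1  2  0  1  0  1  2  0  1  0  1  2  0  1  0  1  2  0  1
Stack A: G(26) = 1.
Stack B: G(23) = 1.
Combined Grundy value = 1 ⊕ 1 = 0.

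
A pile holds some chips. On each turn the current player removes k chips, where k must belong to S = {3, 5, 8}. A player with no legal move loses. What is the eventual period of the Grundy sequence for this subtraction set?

11

G(0) = 0
G(1) = mex{} = 0
G(2) = mex{} = 0
G(3) = mex{0} = 1
G(4) = mex{0} = 1
G(5) = mex{0,0} = 1
G(6) = mex{1,0} = 2
G(7) = mex{1,0} = 2
G(8) = mex{1,1,0} = 2
G(9) = mex{2,1,0} = 3
G(10) = mex{2,1,0} = 3
G(11) = mex{2,2,1} = 0
G(12) = mex{3,2,1} = 0
G(13) = mex{3,2,1} = 0
G(14) = mex{0,3,2} = 1
G(15) = mex{0,3,2} = 1
G(16) = mex{0,0,2} = 1
G(17) = mex{1,0,3} = 2
G(18) = mex{1,0,3} = 2
G(19) = mex{1,1,0} = 2
G(20) = mex{2,1,0} = 3
G(21) = mex{2,1,0} = 3
G(22) = mex{2,2,1} = 0
G(23) = mex{3,2,1} = 0
G(n+11) = G(n) holds for n = 0,…,7 (a full window of length max(S) = 8), so the sequence is purely periodic with period 11.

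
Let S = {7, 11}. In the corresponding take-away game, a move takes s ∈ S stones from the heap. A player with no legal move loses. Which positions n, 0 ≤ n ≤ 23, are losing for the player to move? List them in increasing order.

n :  0  1  2  3  4  5  6  7  8  9 10 11 12 13 14 15 16 17 18 19 20 21 22 23
G :  0  0  0  0  0  0  0  1  1  1  1  1  1  1  2  2  2  2  0  0  0  0  0  0
P-positions are exactly the n with G(n) = 0.

0, 1, 2, 3, 4, 5, 6, 18, 19, 20, 21, 22, 23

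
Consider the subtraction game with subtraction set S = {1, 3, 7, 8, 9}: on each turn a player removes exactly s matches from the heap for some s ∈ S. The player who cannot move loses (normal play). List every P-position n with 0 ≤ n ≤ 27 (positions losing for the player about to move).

G(0) = 0
G(1) = mex{0} = 1
G(2) = mex{1} = 0
G(3) = mex{0,0} = 1
G(4) = mex{1,1} = 0
G(5) = mex{0,0} = 1
G(6) = mex{1,1} = 0
G(7) = mex{0,0,0} = 1
G(8) = mex{1,1,1,0} = 2
G(9) = mex{2,0,0,1,0} = 3
G(10) = mex{3,1,1,0,1} = 2
G(11) = mex{2,2,0,1,0} = 3
G(12) = mex{3,3,1,0,1} = 2
G(13) = mex{2,2,0,1,0} = 3
G(14) = mex{3,3,1,0,1} = 2
G(15) = mex{2,2,2,1,0} = 3
G(16) = mex{3,3,3,2,1} = 0
G(17) = mex{0,2,2,3,2} = 1
G(18) = mex{1,3,3,2,3} = 0
G(19) = mex{0,0,2,3,2} = 1
G(20) = mex{1,1,3,2,3} = 0
G(21) = mex{0,0,2,3,2} = 1
G(22) = mex{1,1,3,2,3} = 0
G(23) = mex{0,0,0,3,2} = 1
G(24) = mex{1,1,1,0,3} = 2
G(25) = mex{2,0,0,1,0} = 3
G(26) = mex{3,1,1,0,1} = 2
G(27) = mex{2,2,0,1,0} = 3
P-positions are exactly the n with G(n) = 0.

0, 2, 4, 6, 16, 18, 20, 22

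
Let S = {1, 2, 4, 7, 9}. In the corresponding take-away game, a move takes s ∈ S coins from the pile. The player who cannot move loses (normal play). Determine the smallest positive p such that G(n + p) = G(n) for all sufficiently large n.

G(0) = 0
G(1) = mex{0} = 1
G(2) = mex{1,0} = 2
G(3) = mex{2,1} = 0
G(4) = mex{0,2,0} = 1
G(5) = mex{1,0,1} = 2
G(6) = mex{2,1,2} = 0
G(7) = mex{0,2,0,0} = 1
G(8) = mex{1,0,1,1} = 2
G(9) = mex{2,1,2,2,0} = 3
G(10) = mex{3,2,0,0,1} = 4
G(11) = mex{4,3,1,1,2} = 0
G(12) = mex{0,4,2,2,0} = 1
G(13) = mex{1,0,3,0,1} = 2
G(14) = mex{2,1,4,1,2} = 0
G(15) = mex{0,2,0,2,0} = 1
G(16) = mex{1,0,1,3,1} = 2
G(17) = mex{2,1,2,4,2} = 0
G(18) = mex{0,2,0,0,3} = 1
G(19) = mex{1,0,1,1,4} = 2
G(20) = mex{2,1,2,2,0} = 3
G(21) = mex{3,2,0,0,1} = 4
G(22) = mex{4,3,1,1,2} = 0
G(23) = mex{0,4,2,2,0} = 1
G(n+11) = G(n) holds for n = 0,…,8 (a full window of length max(S) = 9), so the sequence is purely periodic with period 11.

11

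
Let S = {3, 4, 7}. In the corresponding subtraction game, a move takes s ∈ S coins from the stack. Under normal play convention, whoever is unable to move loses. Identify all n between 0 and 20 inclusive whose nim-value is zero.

0, 1, 2, 10, 11, 12, 20

n :  0  1  2  3  4  5  6  7  8  9 10 11 12 13 14 15 16 17 18 19 20
G :  0  0  0  1  1  1  2  2  2  3  0  0  0  1  1  1  2  2  2  3  0
P-positions are exactly the n with G(n) = 0.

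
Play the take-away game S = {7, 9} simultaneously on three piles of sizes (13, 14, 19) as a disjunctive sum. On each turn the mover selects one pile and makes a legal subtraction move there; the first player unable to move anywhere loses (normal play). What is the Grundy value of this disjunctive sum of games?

3

All piles use S = {7, 9}:
G(0) = 0
G(1) = mex{} = 0
G(2) = mex{} = 0
G(3) = mex{} = 0
G(4) = mex{} = 0
G(5) = mex{} = 0
G(6) = mex{} = 0
G(7) = mex{0} = 1
G(8) = mex{0} = 1
G(9) = mex{0,0} = 1
G(10) = mex{0,0} = 1
G(11) = mex{0,0} = 1
G(12) = mex{0,0} = 1
G(13) = mex{0,0} = 1
G(14) = mex{1,0} = 2
G(15) = mex{1,0} = 2
G(16) = mex{1,1} = 0
G(17) = mex{1,1} = 0
G(18) = mex{1,1} = 0
G(19) = mex{1,1} = 0
Pile A: G(13) = 1.
Pile B: G(14) = 2.
Pile C: G(19) = 0.
Combined Grundy value = 1 ⊕ 2 ⊕ 0 = 3.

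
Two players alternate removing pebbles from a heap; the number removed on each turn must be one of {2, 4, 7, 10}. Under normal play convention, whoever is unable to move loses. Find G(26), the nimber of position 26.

n :  0  1  2  3  4  5  6  7  8  9 10 11 12 13 14 15 16 17 18 19 20 21 22 23 24 25 26
G :  0  0  1  1  2  2  0  3  1  0  2  1  0  2  1  0  2  1  0  2  1  0  2  1  0  2  1

1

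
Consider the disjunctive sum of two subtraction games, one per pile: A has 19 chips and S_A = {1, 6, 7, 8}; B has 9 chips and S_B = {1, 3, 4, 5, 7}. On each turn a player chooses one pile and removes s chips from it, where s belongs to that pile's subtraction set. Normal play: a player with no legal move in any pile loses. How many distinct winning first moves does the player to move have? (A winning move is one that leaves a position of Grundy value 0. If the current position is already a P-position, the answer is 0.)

Pile A, S = {1, 6, 7, 8}:
G(0) = 0
G(1) = mex{0} = 1
G(2) = mex{1} = 0
G(3) = mex{0} = 1
G(4) = mex{1} = 0
G(5) = mex{0} = 1
G(6) = mex{1,0} = 2
G(7) = mex{2,1,0} = 3
G(8) = mex{3,0,1,0} = 2
G(9) = mex{2,1,0,1} = 3
G(10) = mex{3,0,1,0} = 2
G(11) = mex{2,1,0,1} = 3
G(12) = mex{3,2,1,0} = 4
G(13) = mex{4,3,2,1} = 0
G(14) = mex{0,2,3,2} = 1
G(15) = mex{1,3,2,3} = 0
G(16) = mex{0,2,3,2} = 1
G(17) = mex{1,3,2,3} = 0
G(18) = mex{0,4,3,2} = 1
G(19) = mex{1,0,4,3} = 2
G_A(19) = 2.
Pile B, S = {1, 3, 4, 5, 7}:
n : 0 1 2 3 4 5 6 7 8 9
G : 0 1 0 1 2 3 2 3 0 1
G_B(9) = 1.
Combined Grundy value = 2 ⊕ 1 = 3.
A winning move leaves total XOR = 0, i.e. changes one component's Grundy value g to g ⊕ X where X is the current total.
Pile A: need g' = 2⊕3 = 1. Options: 19−1→G=1, 19−6→G=0, 19−7→G=4, 19−8→G=3. Hits: 1.
Pile B: need g' = 1⊕3 = 2. Options: 9−1→G=0, 9−3→G=2, 9−4→G=3, 9−5→G=2, 9−7→G=0. Hits: 2.

3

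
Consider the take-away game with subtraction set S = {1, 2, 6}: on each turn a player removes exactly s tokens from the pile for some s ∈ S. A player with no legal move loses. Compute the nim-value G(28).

0

G(0) = 0
G(1) = mex{0} = 1
G(2) = mex{1,0} = 2
G(3) = mex{2,1} = 0
G(4) = mex{0,2} = 1
G(5) = mex{1,0} = 2
G(6) = mex{2,1,0} = 3
G(7) = mex{3,2,1} = 0
G(8) = mex{0,3,2} = 1
G(9) = mex{1,0,0} = 2
G(10) = mex{2,1,1} = 0
G(11) = mex{0,2,2} = 1
G(12) = mex{1,0,3} = 2
G(13) = mex{2,1,0} = 3
G(14) = mex{3,2,1} = 0
G(15) = mex{0,3,2} = 1
G(16) = mex{1,0,0} = 2
G(17) = mex{2,1,1} = 0
G(18) = mex{0,2,2} = 1
G(19) = mex{1,0,3} = 2
G(20) = mex{2,1,0} = 3
G(21) = mex{3,2,1} = 0
G(22) = mex{0,3,2} = 1
G(23) = mex{1,0,0} = 2
G(24) = mex{2,1,1} = 0
G(25) = mex{0,2,2} = 1
G(26) = mex{1,0,3} = 2
G(27) = mex{2,1,0} = 3
G(28) = mex{3,2,1} = 0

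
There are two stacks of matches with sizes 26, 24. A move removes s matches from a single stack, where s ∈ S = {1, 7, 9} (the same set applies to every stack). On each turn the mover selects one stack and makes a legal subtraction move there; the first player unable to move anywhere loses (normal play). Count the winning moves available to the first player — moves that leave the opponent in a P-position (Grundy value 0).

All stacks use S = {1, 7, 9}:
n :  0  1  2  3  4  5  6  7  8  9 10 11 12 13 14 15 16 17 18 19 20 21 22 23 24 25 26
G :  0  1  0  1  0  1  0  1  0  1  0  1  0  1  0  1  0  1  0  1  0  1  0  1  0  1  0
Stack A: G(26) = 0.
Stack B: G(24) = 0.
Combined Grundy value = 0 ⊕ 0 = 0.
A winning move leaves total XOR = 0, i.e. changes one component's Grundy value g to g ⊕ X where X is the current total.
Stack A: target g' = 0⊕0 = 0, but every legal move changes the Grundy value (mex property), so 0 moves.
Stack B: target g' = 0⊕0 = 0, but every legal move changes the Grundy value (mex property), so 0 moves.

0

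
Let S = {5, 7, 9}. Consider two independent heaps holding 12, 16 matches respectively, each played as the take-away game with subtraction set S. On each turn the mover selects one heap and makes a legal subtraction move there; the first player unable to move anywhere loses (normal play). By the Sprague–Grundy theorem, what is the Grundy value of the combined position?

All heaps use S = {5, 7, 9}:
G(0) = 0
G(1) = mex{} = 0
G(2) = mex{} = 0
G(3) = mex{} = 0
G(4) = mex{} = 0
G(5) = mex{0} = 1
G(6) = mex{0} = 1
G(7) = mex{0,0} = 1
G(8) = mex{0,0} = 1
G(9) = mex{0,0,0} = 1
G(10) = mex{1,0,0} = 2
G(11) = mex{1,0,0} = 2
G(12) = mex{1,1,0} = 2
G(13) = mex{1,1,0} = 2
G(14) = mex{1,1,1} = 0
G(15) = mex{2,1,1} = 0
G(16) = mex{2,1,1} = 0
Heap A: G(12) = 2.
Heap B: G(16) = 0.
Combined Grundy value = 2 ⊕ 0 = 2.

2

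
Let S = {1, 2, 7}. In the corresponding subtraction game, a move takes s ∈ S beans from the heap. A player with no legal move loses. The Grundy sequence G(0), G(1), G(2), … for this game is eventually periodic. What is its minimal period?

3

n :  0  1  2  3  4  5  6  7  8  9 10 11 12 13 14
G :  0  1  2  0  1  2  0  1  2  0  1  2  0  1  2
G(n+3) = G(n) holds for n = 0,…,6 (a full window of length max(S) = 7), so the sequence is purely periodic with period 3.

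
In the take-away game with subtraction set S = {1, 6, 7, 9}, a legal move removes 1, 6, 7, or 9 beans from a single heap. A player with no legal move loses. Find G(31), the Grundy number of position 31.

G(0) = 0
G(1) = mex{0} = 1
G(2) = mex{1} = 0
G(3) = mex{0} = 1
G(4) = mex{1} = 0
G(5) = mex{0} = 1
G(6) = mex{1,0} = 2
G(7) = mex{2,1,0} = 3
G(8) = mex{3,0,1} = 2
G(9) = mex{2,1,0,0} = 3
G(10) = mex{3,0,1,1} = 2
G(11) = mex{2,1,0,0} = 3
G(12) = mex{3,2,1,1} = 0
G(13) = mex{0,3,2,0} = 1
G(14) = mex{1,2,3,1} = 0
G(15) = mex{0,3,2,2} = 1
G(16) = mex{1,2,3,3} = 0
G(17) = mex{0,3,2,2} = 1
G(18) = mex{1,0,3,3} = 2
G(19) = mex{2,1,0,2} = 3
G(20) = mex{3,0,1,3} = 2
G(21) = mex{2,1,0,0} = 3
G(22) = mex{3,0,1,1} = 2
G(23) = mex{2,1,0,0} = 3
G(24) = mex{3,2,1,1} = 0
G(25) = mex{0,3,2,0} = 1
G(26) = mex{1,2,3,1} = 0
G(27) = mex{0,3,2,2} = 1
G(28) = mex{1,2,3,3} = 0
G(29) = mex{0,3,2,2} = 1
G(30) = mex{1,0,3,3} = 2
G(31) = mex{2,1,0,2} = 3

3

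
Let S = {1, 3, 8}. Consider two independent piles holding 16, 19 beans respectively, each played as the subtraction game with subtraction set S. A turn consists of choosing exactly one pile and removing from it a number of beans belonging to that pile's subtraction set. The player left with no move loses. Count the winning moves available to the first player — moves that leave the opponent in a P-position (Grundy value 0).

3

All piles use S = {1, 3, 8}:
G(0) = 0
G(1) = mex{0} = 1
G(2) = mex{1} = 0
G(3) = mex{0,0} = 1
G(4) = mex{1,1} = 0
G(5) = mex{0,0} = 1
G(6) = mex{1,1} = 0
G(7) = mex{0,0} = 1
G(8) = mex{1,1,0} = 2
G(9) = mex{2,0,1} = 3
G(10) = mex{3,1,0} = 2
G(11) = mex{2,2,1} = 0
G(12) = mex{0,3,0} = 1
G(13) = mex{1,2,1} = 0
G(14) = mex{0,0,0} = 1
G(15) = mex{1,1,1} = 0
G(16) = mex{0,0,2} = 1
G(17) = mex{1,1,3} = 0
G(18) = mex{0,0,2} = 1
G(19) = mex{1,1,0} = 2
Pile A: G(16) = 1.
Pile B: G(19) = 2.
Combined Grundy value = 1 ⊕ 2 = 3.
A winning move leaves total XOR = 0, i.e. changes one component's Grundy value g to g ⊕ X where X is the current total.
Pile A: need g' = 1⊕3 = 2. Options: 16−1→G=0, 16−3→G=0, 16−8→G=2. Hits: 1.
Pile B: need g' = 2⊕3 = 1. Options: 19−1→G=1, 19−3→G=1, 19−8→G=0. Hits: 2.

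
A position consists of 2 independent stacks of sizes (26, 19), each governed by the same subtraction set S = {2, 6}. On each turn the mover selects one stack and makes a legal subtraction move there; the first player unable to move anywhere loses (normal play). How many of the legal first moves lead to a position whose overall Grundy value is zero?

All stacks use S = {2, 6}:
n :  0  1  2  3  4  5  6  7  8  9 10 11 12 13 14 15 16 17 18 19 20 21 22 23 24 25 26
G :  0  0  1  1  0  0  1  1  0  0  1  1  0  0  1  1  0  0  1  1  0  0  1  1  0  0  1
Stack A: G(26) = 1.
Stack B: G(19) = 1.
Combined Grundy value = 1 ⊕ 1 = 0.
A winning move leaves total XOR = 0, i.e. changes one component's Grundy value g to g ⊕ X where X is the current total.
Stack A: target g' = 1⊕0 = 1, but every legal move changes the Grundy value (mex property), so 0 moves.
Stack B: target g' = 1⊕0 = 1, but every legal move changes the Grundy value (mex property), so 0 moves.

0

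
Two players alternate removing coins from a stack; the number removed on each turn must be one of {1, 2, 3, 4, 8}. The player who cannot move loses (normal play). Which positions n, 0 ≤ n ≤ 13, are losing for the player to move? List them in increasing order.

0, 5, 10

G(0) = 0
G(1) = mex{0} = 1
G(2) = mex{1,0} = 2
G(3) = mex{2,1,0} = 3
G(4) = mex{3,2,1,0} = 4
G(5) = mex{4,3,2,1} = 0
G(6) = mex{0,4,3,2} = 1
G(7) = mex{1,0,4,3} = 2
G(8) = mex{2,1,0,4,0} = 3
G(9) = mex{3,2,1,0,1} = 4
G(10) = mex{4,3,2,1,2} = 0
G(11) = mex{0,4,3,2,3} = 1
G(12) = mex{1,0,4,3,4} = 2
G(13) = mex{2,1,0,4,0} = 3
P-positions are exactly the n with G(n) = 0.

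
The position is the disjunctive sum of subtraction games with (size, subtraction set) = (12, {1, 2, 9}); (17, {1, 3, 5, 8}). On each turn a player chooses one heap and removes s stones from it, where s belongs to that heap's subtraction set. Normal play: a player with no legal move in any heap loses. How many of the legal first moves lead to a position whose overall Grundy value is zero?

3

Heap A, S = {1, 2, 9}:
n :  0  1  2  3  4  5  6  7  8  9 10 11 12
G :  0  1  2  0  1  2  0  1  2  3  0  1  2
G_A(12) = 2.
Heap B, S = {1, 3, 5, 8}:
G(0) = 0
G(1) = mex{0} = 1
G(2) = mex{1} = 0
G(3) = mex{0,0} = 1
G(4) = mex{1,1} = 0
G(5) = mex{0,0,0} = 1
G(6) = mex{1,1,1} = 0
G(7) = mex{0,0,0} = 1
G(8) = mex{1,1,1,0} = 2
G(9) = mex{2,0,0,1} = 3
G(10) = mex{3,1,1,0} = 2
G(11) = mex{2,2,0,1} = 3
G(12) = mex{3,3,1,0} = 2
G(13) = mex{2,2,2,1} = 0
G(14) = mex{0,3,3,0} = 1
G(15) = mex{1,2,2,1} = 0
G(16) = mex{0,0,3,2} = 1
G(17) = mex{1,1,2,3} = 0
G_B(17) = 0.
Combined Grundy value = 2 ⊕ 0 = 2.
A winning move leaves total XOR = 0, i.e. changes one component's Grundy value g to g ⊕ X where X is the current total.
Heap A: need g' = 2⊕2 = 0. Options: 12−1→G=1, 12−2→G=0, 12−9→G=0. Hits: 2.
Heap B: need g' = 0⊕2 = 2. Options: 17−1→G=1, 17−3→G=1, 17−5→G=2, 17−8→G=3. Hits: 1.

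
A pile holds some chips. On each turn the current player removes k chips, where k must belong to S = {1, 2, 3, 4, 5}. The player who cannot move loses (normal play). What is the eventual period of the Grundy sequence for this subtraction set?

6

n :  0  1  2  3  4  5  6  7  8  9 10 11 12 13 14
G :  0  1  2  3  4  5  0  1  2  3  4  5  0  1  2
G(n+6) = G(n) holds for n = 0,…,4 (a full window of length max(S) = 5), so the sequence is purely periodic with period 6.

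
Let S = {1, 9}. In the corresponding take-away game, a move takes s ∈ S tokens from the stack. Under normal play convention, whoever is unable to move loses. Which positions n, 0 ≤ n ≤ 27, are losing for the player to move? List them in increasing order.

n :  0  1  2  3  4  5  6  7  8  9 10 11 12 13 14 15 16 17 18 19 20 21 22 23 24 25 26 27
G :  0  1  0  1  0  1  0  1  0  1  0  1  0  1  0  1  0  1  0  1  0  1  0  1  0  1  0  1
P-positions are exactly the n with G(n) = 0.

0, 2, 4, 6, 8, 10, 12, 14, 16, 18, 20, 22, 24, 26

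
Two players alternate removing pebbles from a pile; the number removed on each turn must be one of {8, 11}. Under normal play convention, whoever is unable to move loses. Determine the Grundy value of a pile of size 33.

1

G(0) = 0
G(1) = mex{} = 0
G(2) = mex{} = 0
G(3) = mex{} = 0
G(4) = mex{} = 0
G(5) = mex{} = 0
G(6) = mex{} = 0
G(7) = mex{} = 0
G(8) = mex{0} = 1
G(9) = mex{0} = 1
G(10) = mex{0} = 1
G(11) = mex{0,0} = 1
G(12) = mex{0,0} = 1
G(13) = mex{0,0} = 1
G(14) = mex{0,0} = 1
G(15) = mex{0,0} = 1
G(16) = mex{1,0} = 2
G(17) = mex{1,0} = 2
G(18) = mex{1,0} = 2
G(19) = mex{1,1} = 0
G(20) = mex{1,1} = 0
G(21) = mex{1,1} = 0
G(22) = mex{1,1} = 0
G(23) = mex{1,1} = 0
G(24) = mex{2,1} = 0
G(25) = mex{2,1} = 0
G(26) = mex{2,1} = 0
G(27) = mex{0,2} = 1
G(28) = mex{0,2} = 1
G(29) = mex{0,2} = 1
G(30) = mex{0,0} = 1
G(31) = mex{0,0} = 1
G(32) = mex{0,0} = 1
G(33) = mex{0,0} = 1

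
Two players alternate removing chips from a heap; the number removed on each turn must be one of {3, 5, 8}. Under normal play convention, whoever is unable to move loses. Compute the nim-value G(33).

0

G(0) = 0
G(1) = mex{} = 0
G(2) = mex{} = 0
G(3) = mex{0} = 1
G(4) = mex{0} = 1
G(5) = mex{0,0} = 1
G(6) = mex{1,0} = 2
G(7) = mex{1,0} = 2
G(8) = mex{1,1,0} = 2
G(9) = mex{2,1,0} = 3
G(10) = mex{2,1,0} = 3
G(11) = mex{2,2,1} = 0
G(12) = mex{3,2,1} = 0
G(13) = mex{3,2,1} = 0
G(14) = mex{0,3,2} = 1
G(15) = mex{0,3,2} = 1
G(16) = mex{0,0,2} = 1
G(17) = mex{1,0,3} = 2
G(18) = mex{1,0,3} = 2
G(19) = mex{1,1,0} = 2
G(20) = mex{2,1,0} = 3
G(21) = mex{2,1,0} = 3
G(22) = mex{2,2,1} = 0
G(23) = mex{3,2,1} = 0
G(24) = mex{3,2,1} = 0
G(25) = mex{0,3,2} = 1
G(26) = mex{0,3,2} = 1
G(27) = mex{0,0,2} = 1
G(28) = mex{1,0,3} = 2
G(29) = mex{1,0,3} = 2
G(30) = mex{1,1,0} = 2
G(31) = mex{2,1,0} = 3
G(32) = mex{2,1,0} = 3
G(33) = mex{2,2,1} = 0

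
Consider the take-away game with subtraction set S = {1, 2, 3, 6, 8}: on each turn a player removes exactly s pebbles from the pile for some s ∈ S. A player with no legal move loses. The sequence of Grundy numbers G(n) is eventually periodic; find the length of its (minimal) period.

n :  0  1  2  3  4  5  6  7  8  9 10 11 12 13 14 15 16 17 18 19
G :  0  1  2  3  0  1  2  3  4  0  1  2  3  0  1  2  3  4  0  1
G(n+9) = G(n) holds for n = 0,…,7 (a full window of length max(S) = 8), so the sequence is purely periodic with period 9.

9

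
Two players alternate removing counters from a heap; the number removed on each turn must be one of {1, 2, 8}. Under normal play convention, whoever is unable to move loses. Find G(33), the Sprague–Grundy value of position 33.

0

G(0) = 0
G(1) = mex{0} = 1
G(2) = mex{1,0} = 2
G(3) = mex{2,1} = 0
G(4) = mex{0,2} = 1
G(5) = mex{1,0} = 2
G(6) = mex{2,1} = 0
G(7) = mex{0,2} = 1
G(8) = mex{1,0,0} = 2
G(9) = mex{2,1,1} = 0
G(10) = mex{0,2,2} = 1
G(11) = mex{1,0,0} = 2
G(12) = mex{2,1,1} = 0
G(13) = mex{0,2,2} = 1
G(14) = mex{1,0,0} = 2
G(15) = mex{2,1,1} = 0
G(16) = mex{0,2,2} = 1
G(17) = mex{1,0,0} = 2
G(18) = mex{2,1,1} = 0
G(19) = mex{0,2,2} = 1
G(20) = mex{1,0,0} = 2
G(21) = mex{2,1,1} = 0
G(22) = mex{0,2,2} = 1
G(23) = mex{1,0,0} = 2
G(24) = mex{2,1,1} = 0
G(25) = mex{0,2,2} = 1
G(26) = mex{1,0,0} = 2
G(27) = mex{2,1,1} = 0
G(28) = mex{0,2,2} = 1
G(29) = mex{1,0,0} = 2
G(30) = mex{2,1,1} = 0
G(31) = mex{0,2,2} = 1
G(32) = mex{1,0,0} = 2
G(33) = mex{2,1,1} = 0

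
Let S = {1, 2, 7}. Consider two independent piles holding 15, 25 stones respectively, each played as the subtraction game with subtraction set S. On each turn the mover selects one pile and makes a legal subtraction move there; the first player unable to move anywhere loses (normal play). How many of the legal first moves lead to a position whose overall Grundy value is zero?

3

All piles use S = {1, 2, 7}:
n :  0  1  2  3  4  5  6  7  8  9 10 11 12 13 14 15 16 17 18 19 20 21 22 23 24 25
G :  0  1  2  0  1  2  0  1  2  0  1  2  0  1  2  0  1  2  0  1  2  0  1  2  0  1
Pile A: G(15) = 0.
Pile B: G(25) = 1.
Combined Grundy value = 0 ⊕ 1 = 1.
A winning move leaves total XOR = 0, i.e. changes one component's Grundy value g to g ⊕ X where X is the current total.
Pile A: need g' = 0⊕1 = 1. Options: 15−1→G=2, 15−2→G=1, 15−7→G=2. Hits: 1.
Pile B: need g' = 1⊕1 = 0. Options: 25−1→G=0, 25−2→G=2, 25−7→G=0. Hits: 2.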